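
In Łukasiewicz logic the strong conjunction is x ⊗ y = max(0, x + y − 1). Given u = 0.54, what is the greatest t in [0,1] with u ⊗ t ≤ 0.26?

0.72

The residuum of the Łukasiewicz t-norm gives the supremum: min(1, 1 − 0.54 + 0.26).
1 − 0.54 + 0.26 = 0.72, so t = min(1, 0.72) = 0.72.
Check: 0.54 ⊗ 0.72 = max(0, 0.26) = 0.26 ≤ 0.26.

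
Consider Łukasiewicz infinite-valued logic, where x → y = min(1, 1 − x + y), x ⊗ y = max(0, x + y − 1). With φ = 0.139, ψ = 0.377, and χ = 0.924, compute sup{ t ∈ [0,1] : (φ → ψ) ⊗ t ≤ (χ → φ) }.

φ → ψ = min(1, 1 − 0.139 + 0.377) = min(1, 1.238) = 1.000
So the left factor is φ → ψ = 1.000.
χ → φ = min(1, 1 − 0.924 + 0.139) = min(1, 0.215) = 0.215
So the right-hand bound is χ → φ = 0.215.
The residuum of the Łukasiewicz t-norm gives the supremum: min(1, 1 − 1.000 + 0.215).
1 − 1.000 + 0.215 = 0.215, so t = min(1, 0.215) = 0.215.
Check: 1.000 ⊗ 0.215 = max(0, 0.215) = 0.215 ≤ 0.215.

0.215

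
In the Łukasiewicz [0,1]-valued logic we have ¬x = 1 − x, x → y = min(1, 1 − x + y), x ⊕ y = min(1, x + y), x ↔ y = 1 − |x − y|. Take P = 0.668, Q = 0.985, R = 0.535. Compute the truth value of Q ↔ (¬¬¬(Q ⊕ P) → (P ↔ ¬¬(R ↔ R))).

Q ⊕ P = min(1, 0.985 + 0.668) = min(1, 1.653) = 1.000
¬(Q ⊕ P) = 1 − 1.000 = 0.000
¬¬(Q ⊕ P) = 1 − 0.000 = 1.000
¬¬¬(Q ⊕ P) = 1 − 1.000 = 0.000
R ↔ R = 1 − |0.535 − 0.535| = 1 − 0.000 = 1.000
¬(R ↔ R) = 1 − 1.000 = 0.000
¬¬(R ↔ R) = 1 − 0.000 = 1.000
P ↔ ¬¬(R ↔ R) = 1 − |0.668 − 1.000| = 1 − 0.332 = 0.668
¬¬¬(Q ⊕ P) → (P ↔ ¬¬(R ↔ R)) = min(1, 1 − 0.000 + 0.668) = min(1, 1.668) = 1.000
Q ↔ (¬¬¬(Q ⊕ P) → (P ↔ ¬¬(R ↔ R))) = 1 − |0.985 − 1.000| = 1 − 0.015 = 0.985

0.985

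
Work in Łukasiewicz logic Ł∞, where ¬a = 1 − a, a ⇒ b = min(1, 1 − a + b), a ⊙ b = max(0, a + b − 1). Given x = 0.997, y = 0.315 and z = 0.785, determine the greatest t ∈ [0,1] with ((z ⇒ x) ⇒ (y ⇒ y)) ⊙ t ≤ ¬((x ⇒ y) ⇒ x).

z ⇒ x = min(1, 1 − 0.785 + 0.997) = min(1, 1.212) = 1.000
y ⇒ y = min(1, 1 − 0.315 + 0.315) = min(1, 1.000) = 1.000
(z ⇒ x) ⇒ (y ⇒ y) = min(1, 1 − 1.000 + 1.000) = min(1, 1.000) = 1.000
So the left factor is (z ⇒ x) ⇒ (y ⇒ y) = 1.000.
x ⇒ y = min(1, 1 − 0.997 + 0.315) = min(1, 0.318) = 0.318
(x ⇒ y) ⇒ x = min(1, 1 − 0.318 + 0.997) = min(1, 1.679) = 1.000
¬((x ⇒ y) ⇒ x) = 1 − 1.000 = 0.000
So the right-hand bound is ¬((x ⇒ y) ⇒ x) = 0.000.
The residuum of the Łukasiewicz t-norm gives the supremum: min(1, 1 − 1.000 + 0.000).
1 − 1.000 + 0.000 = 0.000, so t = min(1, 0.000) = 0.000.
Check: 1.000 ⊙ 0.000 = max(0, 0.000) = 0.000 ≤ 0.000.

0.000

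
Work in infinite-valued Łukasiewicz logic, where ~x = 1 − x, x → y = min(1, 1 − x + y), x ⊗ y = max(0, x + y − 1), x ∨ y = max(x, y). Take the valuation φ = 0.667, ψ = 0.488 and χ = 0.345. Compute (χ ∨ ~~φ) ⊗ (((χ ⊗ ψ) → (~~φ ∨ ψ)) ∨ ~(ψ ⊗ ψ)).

0.667

~φ = 1 − 0.667 = 0.333
~~φ = 1 − 0.333 = 0.667
χ ∨ ~~φ = max(0.345, 0.667) = 0.667
χ ⊗ ψ = max(0, 0.345 + 0.488 − 1) = max(0, -0.167) = 0.000
~~φ ∨ ψ = max(0.667, 0.488) = 0.667
(χ ⊗ ψ) → (~~φ ∨ ψ) = min(1, 1 − 0.000 + 0.667) = min(1, 1.667) = 1.000
ψ ⊗ ψ = max(0, 0.488 + 0.488 − 1) = max(0, -0.024) = 0.000
~(ψ ⊗ ψ) = 1 − 0.000 = 1.000
((χ ⊗ ψ) → (~~φ ∨ ψ)) ∨ ~(ψ ⊗ ψ) = max(1.000, 1.000) = 1.000
(χ ∨ ~~φ) ⊗ (((χ ⊗ ψ) → (~~φ ∨ ψ)) ∨ ~(ψ ⊗ ψ)) = max(0, 0.667 + 1.000 − 1) = max(0, 0.667) = 0.667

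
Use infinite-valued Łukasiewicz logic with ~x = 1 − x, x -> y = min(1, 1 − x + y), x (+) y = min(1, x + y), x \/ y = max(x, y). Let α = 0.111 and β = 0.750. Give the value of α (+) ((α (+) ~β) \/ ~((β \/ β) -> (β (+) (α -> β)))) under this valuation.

~β = 1 − 0.750 = 0.250
α (+) ~β = min(1, 0.111 + 0.250) = min(1, 0.361) = 0.361
β \/ β = max(0.750, 0.750) = 0.750
α -> β = min(1, 1 − 0.111 + 0.750) = min(1, 1.639) = 1.000
β (+) (α -> β) = min(1, 0.750 + 1.000) = min(1, 1.750) = 1.000
(β \/ β) -> (β (+) (α -> β)) = min(1, 1 − 0.750 + 1.000) = min(1, 1.250) = 1.000
~((β \/ β) -> (β (+) (α -> β))) = 1 − 1.000 = 0.000
(α (+) ~β) \/ ~((β \/ β) -> (β (+) (α -> β))) = max(0.361, 0.000) = 0.361
α (+) ((α (+) ~β) \/ ~((β \/ β) -> (β (+) (α -> β)))) = min(1, 0.111 + 0.361) = min(1, 0.472) = 0.472

0.472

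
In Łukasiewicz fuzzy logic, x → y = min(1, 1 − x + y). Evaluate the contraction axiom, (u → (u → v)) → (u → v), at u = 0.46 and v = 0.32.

0.86

u → v = min(1, 1 − 0.46 + 0.32) = min(1, 0.86) = 0.86
u → (u → v) = min(1, 1 − 0.46 + 0.86) = min(1, 1.40) = 1.00
(u → (u → v)) → (u → v) = min(1, 1 − 1.00 + 0.86) = min(1, 0.86) = 0.86
(The value 0.86 < 1 shows this instance is not satisfied; fails in Ł∞ (the t-norm is not idempotent).)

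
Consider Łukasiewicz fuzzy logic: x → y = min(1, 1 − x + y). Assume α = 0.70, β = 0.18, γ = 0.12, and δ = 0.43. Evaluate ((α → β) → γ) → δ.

α → β = min(1, 1 − 0.70 + 0.18) = min(1, 0.48) = 0.48
(α → β) → γ = min(1, 1 − 0.48 + 0.12) = min(1, 0.64) = 0.64
((α → β) → γ) → δ = min(1, 1 − 0.64 + 0.43) = min(1, 0.79) = 0.79

0.79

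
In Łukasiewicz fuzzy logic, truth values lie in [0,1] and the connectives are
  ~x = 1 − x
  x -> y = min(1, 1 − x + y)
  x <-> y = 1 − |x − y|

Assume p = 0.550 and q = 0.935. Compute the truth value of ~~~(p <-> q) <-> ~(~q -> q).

p <-> q = 1 − |0.550 − 0.935| = 1 − 0.385 = 0.615
~(p <-> q) = 1 − 0.615 = 0.385
~~(p <-> q) = 1 − 0.385 = 0.615
~~~(p <-> q) = 1 − 0.615 = 0.385
~q = 1 − 0.935 = 0.065
~q -> q = min(1, 1 − 0.065 + 0.935) = min(1, 1.870) = 1.000
~(~q -> q) = 1 − 1.000 = 0.000
~~~(p <-> q) <-> ~(~q -> q) = 1 − |0.385 − 0.000| = 1 − 0.385 = 0.615

0.615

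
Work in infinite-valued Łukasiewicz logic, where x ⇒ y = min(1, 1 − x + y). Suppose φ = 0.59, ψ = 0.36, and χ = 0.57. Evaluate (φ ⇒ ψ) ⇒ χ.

φ ⇒ ψ = min(1, 1 − 0.59 + 0.36) = min(1, 0.77) = 0.77
(φ ⇒ ψ) ⇒ χ = min(1, 1 − 0.77 + 0.57) = min(1, 0.80) = 0.80

0.80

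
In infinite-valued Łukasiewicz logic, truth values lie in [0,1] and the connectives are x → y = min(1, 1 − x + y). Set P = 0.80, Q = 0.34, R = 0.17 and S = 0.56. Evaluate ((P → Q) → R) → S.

P → Q = min(1, 1 − 0.80 + 0.34) = min(1, 0.54) = 0.54
(P → Q) → R = min(1, 1 − 0.54 + 0.17) = min(1, 0.63) = 0.63
((P → Q) → R) → S = min(1, 1 − 0.63 + 0.56) = min(1, 0.93) = 0.93

0.93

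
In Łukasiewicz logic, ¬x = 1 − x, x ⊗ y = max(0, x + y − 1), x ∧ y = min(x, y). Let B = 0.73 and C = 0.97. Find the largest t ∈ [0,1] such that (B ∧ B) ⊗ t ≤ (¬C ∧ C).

0.30

B ∧ B = min(0.73, 0.73) = 0.73
So the left factor is B ∧ B = 0.73.
¬C = 1 − 0.97 = 0.03
¬C ∧ C = min(0.03, 0.97) = 0.03
So the right-hand bound is ¬C ∧ C = 0.03.
The residuum of the Łukasiewicz t-norm gives the supremum: min(1, 1 − 0.73 + 0.03).
1 − 0.73 + 0.03 = 0.30, so t = min(1, 0.30) = 0.30.
Check: 0.73 ⊗ 0.30 = max(0, 0.03) = 0.03 ≤ 0.03.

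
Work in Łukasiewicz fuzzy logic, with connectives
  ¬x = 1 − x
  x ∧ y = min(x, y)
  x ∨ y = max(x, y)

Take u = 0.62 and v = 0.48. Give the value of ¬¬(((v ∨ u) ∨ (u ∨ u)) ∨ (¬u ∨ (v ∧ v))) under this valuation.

0.62

v ∨ u = max(0.48, 0.62) = 0.62
u ∨ u = max(0.62, 0.62) = 0.62
(v ∨ u) ∨ (u ∨ u) = max(0.62, 0.62) = 0.62
¬u = 1 − 0.62 = 0.38
v ∧ v = min(0.48, 0.48) = 0.48
¬u ∨ (v ∧ v) = max(0.38, 0.48) = 0.48
((v ∨ u) ∨ (u ∨ u)) ∨ (¬u ∨ (v ∧ v)) = max(0.62, 0.48) = 0.62
¬(((v ∨ u) ∨ (u ∨ u)) ∨ (¬u ∨ (v ∧ v))) = 1 − 0.62 = 0.38
¬¬(((v ∨ u) ∨ (u ∨ u)) ∨ (¬u ∨ (v ∧ v))) = 1 − 0.38 = 0.62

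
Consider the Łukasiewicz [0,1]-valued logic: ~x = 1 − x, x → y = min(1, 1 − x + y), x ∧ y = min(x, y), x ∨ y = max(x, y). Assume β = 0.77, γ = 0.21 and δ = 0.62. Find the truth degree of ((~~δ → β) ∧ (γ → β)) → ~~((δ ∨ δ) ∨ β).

0.77

~δ = 1 − 0.62 = 0.38
~~δ = 1 − 0.38 = 0.62
~~δ → β = min(1, 1 − 0.62 + 0.77) = min(1, 1.15) = 1.00
γ → β = min(1, 1 − 0.21 + 0.77) = min(1, 1.56) = 1.00
(~~δ → β) ∧ (γ → β) = min(1.00, 1.00) = 1.00
δ ∨ δ = max(0.62, 0.62) = 0.62
(δ ∨ δ) ∨ β = max(0.62, 0.77) = 0.77
~((δ ∨ δ) ∨ β) = 1 − 0.77 = 0.23
~~((δ ∨ δ) ∨ β) = 1 − 0.23 = 0.77
((~~δ → β) ∧ (γ → β)) → ~~((δ ∨ δ) ∨ β) = min(1, 1 − 1.00 + 0.77) = min(1, 0.77) = 0.77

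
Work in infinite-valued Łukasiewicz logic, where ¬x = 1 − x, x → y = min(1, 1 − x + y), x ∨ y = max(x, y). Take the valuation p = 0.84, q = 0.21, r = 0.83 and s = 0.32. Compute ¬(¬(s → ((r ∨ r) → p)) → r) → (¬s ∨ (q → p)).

r ∨ r = max(0.83, 0.83) = 0.83
(r ∨ r) → p = min(1, 1 − 0.83 + 0.84) = min(1, 1.01) = 1.00
s → ((r ∨ r) → p) = min(1, 1 − 0.32 + 1.00) = min(1, 1.68) = 1.00
¬(s → ((r ∨ r) → p)) = 1 − 1.00 = 0.00
¬(s → ((r ∨ r) → p)) → r = min(1, 1 − 0.00 + 0.83) = min(1, 1.83) = 1.00
¬(¬(s → ((r ∨ r) → p)) → r) = 1 − 1.00 = 0.00
¬s = 1 − 0.32 = 0.68
q → p = min(1, 1 − 0.21 + 0.84) = min(1, 1.63) = 1.00
¬s ∨ (q → p) = max(0.68, 1.00) = 1.00
¬(¬(s → ((r ∨ r) → p)) → r) → (¬s ∨ (q → p)) = min(1, 1 − 0.00 + 1.00) = min(1, 2.00) = 1.00

1.00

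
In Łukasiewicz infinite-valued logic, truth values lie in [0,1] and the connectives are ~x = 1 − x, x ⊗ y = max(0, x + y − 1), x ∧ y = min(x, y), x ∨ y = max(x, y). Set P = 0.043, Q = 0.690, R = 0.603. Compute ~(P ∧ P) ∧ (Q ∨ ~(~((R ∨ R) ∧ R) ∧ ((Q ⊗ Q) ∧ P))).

P ∧ P = min(0.043, 0.043) = 0.043
~(P ∧ P) = 1 − 0.043 = 0.957
R ∨ R = max(0.603, 0.603) = 0.603
(R ∨ R) ∧ R = min(0.603, 0.603) = 0.603
~((R ∨ R) ∧ R) = 1 − 0.603 = 0.397
Q ⊗ Q = max(0, 0.690 + 0.690 − 1) = max(0, 0.380) = 0.380
(Q ⊗ Q) ∧ P = min(0.380, 0.043) = 0.043
~((R ∨ R) ∧ R) ∧ ((Q ⊗ Q) ∧ P) = min(0.397, 0.043) = 0.043
~(~((R ∨ R) ∧ R) ∧ ((Q ⊗ Q) ∧ P)) = 1 − 0.043 = 0.957
Q ∨ ~(~((R ∨ R) ∧ R) ∧ ((Q ⊗ Q) ∧ P)) = max(0.690, 0.957) = 0.957
~(P ∧ P) ∧ (Q ∨ ~(~((R ∨ R) ∧ R) ∧ ((Q ⊗ Q) ∧ P))) = min(0.957, 0.957) = 0.957

0.957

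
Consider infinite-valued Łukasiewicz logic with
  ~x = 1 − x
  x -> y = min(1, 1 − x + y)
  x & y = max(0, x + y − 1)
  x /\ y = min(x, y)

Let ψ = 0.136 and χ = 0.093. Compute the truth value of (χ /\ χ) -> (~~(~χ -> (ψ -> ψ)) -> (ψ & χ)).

0.907

χ /\ χ = min(0.093, 0.093) = 0.093
~χ = 1 − 0.093 = 0.907
ψ -> ψ = min(1, 1 − 0.136 + 0.136) = min(1, 1.000) = 1.000
~χ -> (ψ -> ψ) = min(1, 1 − 0.907 + 1.000) = min(1, 1.093) = 1.000
~(~χ -> (ψ -> ψ)) = 1 − 1.000 = 0.000
~~(~χ -> (ψ -> ψ)) = 1 − 0.000 = 1.000
ψ & χ = max(0, 0.136 + 0.093 − 1) = max(0, -0.771) = 0.000
~~(~χ -> (ψ -> ψ)) -> (ψ & χ) = min(1, 1 − 1.000 + 0.000) = min(1, 0.000) = 0.000
(χ /\ χ) -> (~~(~χ -> (ψ -> ψ)) -> (ψ & χ)) = min(1, 1 − 0.093 + 0.000) = min(1, 0.907) = 0.907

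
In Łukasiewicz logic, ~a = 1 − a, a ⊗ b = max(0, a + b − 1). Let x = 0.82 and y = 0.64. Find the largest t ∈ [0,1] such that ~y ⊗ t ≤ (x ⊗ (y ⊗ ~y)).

~y = 1 − 0.64 = 0.36
So the left factor is ~y = 0.36.
y ⊗ ~y = max(0, 0.64 + 0.36 − 1) = max(0, 0.00) = 0.00
x ⊗ (y ⊗ ~y) = max(0, 0.82 + 0.00 − 1) = max(0, -0.18) = 0.00
So the right-hand bound is x ⊗ (y ⊗ ~y) = 0.00.
The residuum of the Łukasiewicz t-norm gives the supremum: min(1, 1 − 0.36 + 0.00).
1 − 0.36 + 0.00 = 0.64, so t = min(1, 0.64) = 0.64.
Check: 0.36 ⊗ 0.64 = max(0, 0.00) = 0.00 ≤ 0.00.

0.64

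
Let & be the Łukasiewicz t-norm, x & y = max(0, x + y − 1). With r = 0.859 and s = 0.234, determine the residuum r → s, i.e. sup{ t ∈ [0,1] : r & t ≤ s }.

The residuum of the Łukasiewicz t-norm gives the supremum: min(1, 1 − 0.859 + 0.234).
1 − 0.859 + 0.234 = 0.375, so t = min(1, 0.375) = 0.375.
Check: 0.859 & 0.375 = max(0, 0.234) = 0.234 ≤ 0.234.

0.375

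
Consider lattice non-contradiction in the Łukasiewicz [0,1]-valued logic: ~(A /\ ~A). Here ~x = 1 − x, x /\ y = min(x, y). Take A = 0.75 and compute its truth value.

0.75

~A = 1 − 0.75 = 0.25
A /\ ~A = min(0.75, 0.25) = 0.25
~(A /\ ~A) = 1 − 0.25 = 0.75
(The value 0.75 < 1 shows this instance is not satisfied; not a Ł∞-tautology — its value is 1 − min(a, 1−a).)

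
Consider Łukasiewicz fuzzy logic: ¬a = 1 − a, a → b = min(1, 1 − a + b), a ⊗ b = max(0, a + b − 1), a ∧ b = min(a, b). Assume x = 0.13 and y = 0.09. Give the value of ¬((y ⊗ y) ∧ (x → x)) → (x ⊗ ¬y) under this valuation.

y ⊗ y = max(0, 0.09 + 0.09 − 1) = max(0, -0.82) = 0.00
x → x = min(1, 1 − 0.13 + 0.13) = min(1, 1.00) = 1.00
(y ⊗ y) ∧ (x → x) = min(0.00, 1.00) = 0.00
¬((y ⊗ y) ∧ (x → x)) = 1 − 0.00 = 1.00
¬y = 1 − 0.09 = 0.91
x ⊗ ¬y = max(0, 0.13 + 0.91 − 1) = max(0, 0.04) = 0.04
¬((y ⊗ y) ∧ (x → x)) → (x ⊗ ¬y) = min(1, 1 − 1.00 + 0.04) = min(1, 0.04) = 0.04

0.04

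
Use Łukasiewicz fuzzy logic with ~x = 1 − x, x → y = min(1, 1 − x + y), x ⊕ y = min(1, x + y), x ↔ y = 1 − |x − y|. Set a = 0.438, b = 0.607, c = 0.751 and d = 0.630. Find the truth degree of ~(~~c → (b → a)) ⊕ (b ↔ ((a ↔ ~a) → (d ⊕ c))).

0.607

~c = 1 − 0.751 = 0.249
~~c = 1 − 0.249 = 0.751
b → a = min(1, 1 − 0.607 + 0.438) = min(1, 0.831) = 0.831
~~c → (b → a) = min(1, 1 − 0.751 + 0.831) = min(1, 1.080) = 1.000
~(~~c → (b → a)) = 1 − 1.000 = 0.000
~a = 1 − 0.438 = 0.562
a ↔ ~a = 1 − |0.438 − 0.562| = 1 − 0.124 = 0.876
d ⊕ c = min(1, 0.630 + 0.751) = min(1, 1.381) = 1.000
(a ↔ ~a) → (d ⊕ c) = min(1, 1 − 0.876 + 1.000) = min(1, 1.124) = 1.000
b ↔ ((a ↔ ~a) → (d ⊕ c)) = 1 − |0.607 − 1.000| = 1 − 0.393 = 0.607
~(~~c → (b → a)) ⊕ (b ↔ ((a ↔ ~a) → (d ⊕ c))) = min(1, 0.000 + 0.607) = min(1, 0.607) = 0.607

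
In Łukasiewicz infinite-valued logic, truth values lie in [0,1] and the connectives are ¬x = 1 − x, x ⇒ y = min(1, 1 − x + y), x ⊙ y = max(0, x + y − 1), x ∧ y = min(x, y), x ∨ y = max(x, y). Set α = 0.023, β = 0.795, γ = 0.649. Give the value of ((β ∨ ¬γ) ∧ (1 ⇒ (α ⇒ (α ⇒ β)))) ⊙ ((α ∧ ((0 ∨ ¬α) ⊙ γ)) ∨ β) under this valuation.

¬γ = 1 − 0.649 = 0.351
β ∨ ¬γ = max(0.795, 0.351) = 0.795
α ⇒ β = min(1, 1 − 0.023 + 0.795) = min(1, 1.772) = 1.000
α ⇒ (α ⇒ β) = min(1, 1 − 0.023 + 1.000) = min(1, 1.977) = 1.000
1 ⇒ (α ⇒ (α ⇒ β)) = min(1, 1 − 1.000 + 1.000) = min(1, 1.000) = 1.000
(β ∨ ¬γ) ∧ (1 ⇒ (α ⇒ (α ⇒ β))) = min(0.795, 1.000) = 0.795
¬α = 1 − 0.023 = 0.977
0 ∨ ¬α = max(0.000, 0.977) = 0.977
(0 ∨ ¬α) ⊙ γ = max(0, 0.977 + 0.649 − 1) = max(0, 0.626) = 0.626
α ∧ ((0 ∨ ¬α) ⊙ γ) = min(0.023, 0.626) = 0.023
(α ∧ ((0 ∨ ¬α) ⊙ γ)) ∨ β = max(0.023, 0.795) = 0.795
((β ∨ ¬γ) ∧ (1 ⇒ (α ⇒ (α ⇒ β)))) ⊙ ((α ∧ ((0 ∨ ¬α) ⊙ γ)) ∨ β) = max(0, 0.795 + 0.795 − 1) = max(0, 0.590) = 0.590

0.590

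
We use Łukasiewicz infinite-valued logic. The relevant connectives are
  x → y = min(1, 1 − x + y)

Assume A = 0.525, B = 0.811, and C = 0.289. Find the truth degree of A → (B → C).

B → C = min(1, 1 − 0.811 + 0.289) = min(1, 0.478) = 0.478
A → (B → C) = min(1, 1 − 0.525 + 0.478) = min(1, 0.953) = 0.953

0.953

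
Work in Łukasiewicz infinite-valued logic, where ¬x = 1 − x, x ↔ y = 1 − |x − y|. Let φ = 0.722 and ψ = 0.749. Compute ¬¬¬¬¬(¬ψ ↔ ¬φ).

¬ψ = 1 − 0.749 = 0.251
¬φ = 1 − 0.722 = 0.278
¬ψ ↔ ¬φ = 1 − |0.251 − 0.278| = 1 − 0.027 = 0.973
¬(¬ψ ↔ ¬φ) = 1 − 0.973 = 0.027
¬¬(¬ψ ↔ ¬φ) = 1 − 0.027 = 0.973
¬¬¬(¬ψ ↔ ¬φ) = 1 − 0.973 = 0.027
¬¬¬¬(¬ψ ↔ ¬φ) = 1 − 0.027 = 0.973
¬¬¬¬¬(¬ψ ↔ ¬φ) = 1 − 0.973 = 0.027

0.027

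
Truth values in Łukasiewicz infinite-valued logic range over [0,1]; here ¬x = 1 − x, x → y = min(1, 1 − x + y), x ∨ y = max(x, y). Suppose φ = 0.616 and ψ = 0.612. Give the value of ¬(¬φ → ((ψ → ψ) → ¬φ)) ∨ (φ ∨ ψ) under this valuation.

0.616

¬φ = 1 − 0.616 = 0.384
ψ → ψ = min(1, 1 − 0.612 + 0.612) = min(1, 1.000) = 1.000
(ψ → ψ) → ¬φ = min(1, 1 − 1.000 + 0.384) = min(1, 0.384) = 0.384
¬φ → ((ψ → ψ) → ¬φ) = min(1, 1 − 0.384 + 0.384) = min(1, 1.000) = 1.000
¬(¬φ → ((ψ → ψ) → ¬φ)) = 1 − 1.000 = 0.000
φ ∨ ψ = max(0.616, 0.612) = 0.616
¬(¬φ → ((ψ → ψ) → ¬φ)) ∨ (φ ∨ ψ) = max(0.000, 0.616) = 0.616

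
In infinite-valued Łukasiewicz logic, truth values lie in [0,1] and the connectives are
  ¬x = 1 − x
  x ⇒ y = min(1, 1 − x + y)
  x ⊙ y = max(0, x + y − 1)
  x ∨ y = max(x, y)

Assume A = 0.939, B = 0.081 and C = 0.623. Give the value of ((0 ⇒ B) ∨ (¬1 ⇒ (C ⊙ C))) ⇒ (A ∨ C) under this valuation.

0 ⇒ B = min(1, 1 − 0.000 + 0.081) = min(1, 1.081) = 1.000
¬1 = 1 − 1.000 = 0.000
C ⊙ C = max(0, 0.623 + 0.623 − 1) = max(0, 0.246) = 0.246
¬1 ⇒ (C ⊙ C) = min(1, 1 − 0.000 + 0.246) = min(1, 1.246) = 1.000
(0 ⇒ B) ∨ (¬1 ⇒ (C ⊙ C)) = max(1.000, 1.000) = 1.000
A ∨ C = max(0.939, 0.623) = 0.939
((0 ⇒ B) ∨ (¬1 ⇒ (C ⊙ C))) ⇒ (A ∨ C) = min(1, 1 − 1.000 + 0.939) = min(1, 0.939) = 0.939

0.939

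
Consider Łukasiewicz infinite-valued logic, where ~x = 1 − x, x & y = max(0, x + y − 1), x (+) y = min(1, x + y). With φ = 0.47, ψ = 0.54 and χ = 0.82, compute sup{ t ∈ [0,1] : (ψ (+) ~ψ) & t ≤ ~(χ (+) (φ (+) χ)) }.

~ψ = 1 − 0.54 = 0.46
ψ (+) ~ψ = min(1, 0.54 + 0.46) = min(1, 1.00) = 1.00
So the left factor is ψ (+) ~ψ = 1.00.
φ (+) χ = min(1, 0.47 + 0.82) = min(1, 1.29) = 1.00
χ (+) (φ (+) χ) = min(1, 0.82 + 1.00) = min(1, 1.82) = 1.00
~(χ (+) (φ (+) χ)) = 1 − 1.00 = 0.00
So the right-hand bound is ~(χ (+) (φ (+) χ)) = 0.00.
The residuum of the Łukasiewicz t-norm gives the supremum: min(1, 1 − 1.00 + 0.00).
1 − 1.00 + 0.00 = 0.00, so t = min(1, 0.00) = 0.00.
Check: 1.00 & 0.00 = max(0, 0.00) = 0.00 ≤ 0.00.

0.00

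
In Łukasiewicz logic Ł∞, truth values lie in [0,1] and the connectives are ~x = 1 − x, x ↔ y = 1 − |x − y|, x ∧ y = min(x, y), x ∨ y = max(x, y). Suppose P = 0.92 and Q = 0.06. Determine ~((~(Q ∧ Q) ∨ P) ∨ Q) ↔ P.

0.14

Q ∧ Q = min(0.06, 0.06) = 0.06
~(Q ∧ Q) = 1 − 0.06 = 0.94
~(Q ∧ Q) ∨ P = max(0.94, 0.92) = 0.94
(~(Q ∧ Q) ∨ P) ∨ Q = max(0.94, 0.06) = 0.94
~((~(Q ∧ Q) ∨ P) ∨ Q) = 1 − 0.94 = 0.06
~((~(Q ∧ Q) ∨ P) ∨ Q) ↔ P = 1 − |0.06 − 0.92| = 1 − 0.86 = 0.14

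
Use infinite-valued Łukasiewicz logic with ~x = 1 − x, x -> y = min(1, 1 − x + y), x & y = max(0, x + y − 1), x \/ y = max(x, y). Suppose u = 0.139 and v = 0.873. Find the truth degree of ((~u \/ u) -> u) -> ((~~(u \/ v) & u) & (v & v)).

~u = 1 − 0.139 = 0.861
~u \/ u = max(0.861, 0.139) = 0.861
(~u \/ u) -> u = min(1, 1 − 0.861 + 0.139) = min(1, 0.278) = 0.278
u \/ v = max(0.139, 0.873) = 0.873
~(u \/ v) = 1 − 0.873 = 0.127
~~(u \/ v) = 1 − 0.127 = 0.873
~~(u \/ v) & u = max(0, 0.873 + 0.139 − 1) = max(0, 0.012) = 0.012
v & v = max(0, 0.873 + 0.873 − 1) = max(0, 0.746) = 0.746
(~~(u \/ v) & u) & (v & v) = max(0, 0.012 + 0.746 − 1) = max(0, -0.242) = 0.000
((~u \/ u) -> u) -> ((~~(u \/ v) & u) & (v & v)) = min(1, 1 − 0.278 + 0.000) = min(1, 0.722) = 0.722

0.722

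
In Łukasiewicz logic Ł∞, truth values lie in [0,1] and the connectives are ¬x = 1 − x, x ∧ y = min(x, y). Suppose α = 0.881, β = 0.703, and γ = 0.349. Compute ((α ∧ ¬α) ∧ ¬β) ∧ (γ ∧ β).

¬α = 1 − 0.881 = 0.119
α ∧ ¬α = min(0.881, 0.119) = 0.119
¬β = 1 − 0.703 = 0.297
(α ∧ ¬α) ∧ ¬β = min(0.119, 0.297) = 0.119
γ ∧ β = min(0.349, 0.703) = 0.349
((α ∧ ¬α) ∧ ¬β) ∧ (γ ∧ β) = min(0.119, 0.349) = 0.119

0.119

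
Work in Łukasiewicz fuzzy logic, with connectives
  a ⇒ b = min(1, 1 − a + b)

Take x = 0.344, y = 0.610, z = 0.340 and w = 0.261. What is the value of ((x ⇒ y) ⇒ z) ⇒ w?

0.921

x ⇒ y = min(1, 1 − 0.344 + 0.610) = min(1, 1.266) = 1.000
(x ⇒ y) ⇒ z = min(1, 1 − 1.000 + 0.340) = min(1, 0.340) = 0.340
((x ⇒ y) ⇒ z) ⇒ w = min(1, 1 − 0.340 + 0.261) = min(1, 0.921) = 0.921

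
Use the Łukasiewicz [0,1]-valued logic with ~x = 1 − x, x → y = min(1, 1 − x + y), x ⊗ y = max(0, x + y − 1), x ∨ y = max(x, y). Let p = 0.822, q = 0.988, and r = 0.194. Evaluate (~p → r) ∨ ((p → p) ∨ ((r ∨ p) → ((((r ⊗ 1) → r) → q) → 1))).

1.000

~p = 1 − 0.822 = 0.178
~p → r = min(1, 1 − 0.178 + 0.194) = min(1, 1.016) = 1.000
p → p = min(1, 1 − 0.822 + 0.822) = min(1, 1.000) = 1.000
r ∨ p = max(0.194, 0.822) = 0.822
r ⊗ 1 = max(0, 0.194 + 1.000 − 1) = max(0, 0.194) = 0.194
(r ⊗ 1) → r = min(1, 1 − 0.194 + 0.194) = min(1, 1.000) = 1.000
((r ⊗ 1) → r) → q = min(1, 1 − 1.000 + 0.988) = min(1, 0.988) = 0.988
(((r ⊗ 1) → r) → q) → 1 = min(1, 1 − 0.988 + 1.000) = min(1, 1.012) = 1.000
(r ∨ p) → ((((r ⊗ 1) → r) → q) → 1) = min(1, 1 − 0.822 + 1.000) = min(1, 1.178) = 1.000
(p → p) ∨ ((r ∨ p) → ((((r ⊗ 1) → r) → q) → 1)) = max(1.000, 1.000) = 1.000
(~p → r) ∨ ((p → p) ∨ ((r ∨ p) → ((((r ⊗ 1) → r) → q) → 1))) = max(1.000, 1.000) = 1.000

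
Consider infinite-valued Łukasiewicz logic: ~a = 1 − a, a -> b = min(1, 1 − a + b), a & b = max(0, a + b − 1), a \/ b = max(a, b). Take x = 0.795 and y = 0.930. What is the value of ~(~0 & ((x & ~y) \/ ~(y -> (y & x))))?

0.795

~0 = 1 − 0.000 = 1.000
~y = 1 − 0.930 = 0.070
x & ~y = max(0, 0.795 + 0.070 − 1) = max(0, -0.135) = 0.000
y & x = max(0, 0.930 + 0.795 − 1) = max(0, 0.725) = 0.725
y -> (y & x) = min(1, 1 − 0.930 + 0.725) = min(1, 0.795) = 0.795
~(y -> (y & x)) = 1 − 0.795 = 0.205
(x & ~y) \/ ~(y -> (y & x)) = max(0.000, 0.205) = 0.205
~0 & ((x & ~y) \/ ~(y -> (y & x))) = max(0, 1.000 + 0.205 − 1) = max(0, 0.205) = 0.205
~(~0 & ((x & ~y) \/ ~(y -> (y & x)))) = 1 − 0.205 = 0.795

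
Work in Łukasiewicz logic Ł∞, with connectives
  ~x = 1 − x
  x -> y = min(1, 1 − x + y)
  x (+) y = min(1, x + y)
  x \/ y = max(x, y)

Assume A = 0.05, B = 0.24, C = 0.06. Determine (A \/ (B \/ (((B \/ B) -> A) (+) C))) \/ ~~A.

0.87

B \/ B = max(0.24, 0.24) = 0.24
(B \/ B) -> A = min(1, 1 − 0.24 + 0.05) = min(1, 0.81) = 0.81
((B \/ B) -> A) (+) C = min(1, 0.81 + 0.06) = min(1, 0.87) = 0.87
B \/ (((B \/ B) -> A) (+) C) = max(0.24, 0.87) = 0.87
A \/ (B \/ (((B \/ B) -> A) (+) C)) = max(0.05, 0.87) = 0.87
~A = 1 − 0.05 = 0.95
~~A = 1 − 0.95 = 0.05
(A \/ (B \/ (((B \/ B) -> A) (+) C))) \/ ~~A = max(0.87, 0.05) = 0.87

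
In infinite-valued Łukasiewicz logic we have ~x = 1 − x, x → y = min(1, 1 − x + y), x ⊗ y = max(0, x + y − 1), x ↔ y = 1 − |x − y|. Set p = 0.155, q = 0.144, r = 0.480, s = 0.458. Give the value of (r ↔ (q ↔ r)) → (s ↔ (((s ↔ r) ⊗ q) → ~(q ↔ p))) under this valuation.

q ↔ r = 1 − |0.144 − 0.480| = 1 − 0.336 = 0.664
r ↔ (q ↔ r) = 1 − |0.480 − 0.664| = 1 − 0.184 = 0.816
s ↔ r = 1 − |0.458 − 0.480| = 1 − 0.022 = 0.978
(s ↔ r) ⊗ q = max(0, 0.978 + 0.144 − 1) = max(0, 0.122) = 0.122
q ↔ p = 1 − |0.144 − 0.155| = 1 − 0.011 = 0.989
~(q ↔ p) = 1 − 0.989 = 0.011
((s ↔ r) ⊗ q) → ~(q ↔ p) = min(1, 1 − 0.122 + 0.011) = min(1, 0.889) = 0.889
s ↔ (((s ↔ r) ⊗ q) → ~(q ↔ p)) = 1 − |0.458 − 0.889| = 1 − 0.431 = 0.569
(r ↔ (q ↔ r)) → (s ↔ (((s ↔ r) ⊗ q) → ~(q ↔ p))) = min(1, 1 − 0.816 + 0.569) = min(1, 0.753) = 0.753

0.753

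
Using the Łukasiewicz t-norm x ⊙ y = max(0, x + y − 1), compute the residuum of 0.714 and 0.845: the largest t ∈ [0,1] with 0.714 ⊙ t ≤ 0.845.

1.000

The residuum of the Łukasiewicz t-norm gives the supremum: min(1, 1 − 0.714 + 0.845).
1 − 0.714 + 0.845 = 1.131, so t = min(1, 1.131) = 1.000.
Check: 0.714 ⊙ 1.000 = max(0, 0.714) = 0.714 ≤ 0.845.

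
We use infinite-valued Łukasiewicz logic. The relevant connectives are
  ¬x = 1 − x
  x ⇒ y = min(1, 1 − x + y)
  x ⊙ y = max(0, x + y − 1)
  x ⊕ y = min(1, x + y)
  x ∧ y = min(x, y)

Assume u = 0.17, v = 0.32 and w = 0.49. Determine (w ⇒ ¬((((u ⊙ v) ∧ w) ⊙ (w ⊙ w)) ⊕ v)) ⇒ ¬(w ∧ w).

0.51

u ⊙ v = max(0, 0.17 + 0.32 − 1) = max(0, -0.51) = 0.00
(u ⊙ v) ∧ w = min(0.00, 0.49) = 0.00
w ⊙ w = max(0, 0.49 + 0.49 − 1) = max(0, -0.02) = 0.00
((u ⊙ v) ∧ w) ⊙ (w ⊙ w) = max(0, 0.00 + 0.00 − 1) = max(0, -1.00) = 0.00
(((u ⊙ v) ∧ w) ⊙ (w ⊙ w)) ⊕ v = min(1, 0.00 + 0.32) = min(1, 0.32) = 0.32
¬((((u ⊙ v) ∧ w) ⊙ (w ⊙ w)) ⊕ v) = 1 − 0.32 = 0.68
w ⇒ ¬((((u ⊙ v) ∧ w) ⊙ (w ⊙ w)) ⊕ v) = min(1, 1 − 0.49 + 0.68) = min(1, 1.19) = 1.00
w ∧ w = min(0.49, 0.49) = 0.49
¬(w ∧ w) = 1 − 0.49 = 0.51
(w ⇒ ¬((((u ⊙ v) ∧ w) ⊙ (w ⊙ w)) ⊕ v)) ⇒ ¬(w ∧ w) = min(1, 1 − 1.00 + 0.51) = min(1, 0.51) = 0.51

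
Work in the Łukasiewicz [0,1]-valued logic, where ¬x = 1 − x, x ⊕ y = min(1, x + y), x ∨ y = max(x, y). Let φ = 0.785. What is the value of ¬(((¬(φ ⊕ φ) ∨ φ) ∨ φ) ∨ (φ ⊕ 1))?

0.000

φ ⊕ φ = min(1, 0.785 + 0.785) = min(1, 1.570) = 1.000
¬(φ ⊕ φ) = 1 − 1.000 = 0.000
¬(φ ⊕ φ) ∨ φ = max(0.000, 0.785) = 0.785
(¬(φ ⊕ φ) ∨ φ) ∨ φ = max(0.785, 0.785) = 0.785
φ ⊕ 1 = min(1, 0.785 + 1.000) = min(1, 1.785) = 1.000
((¬(φ ⊕ φ) ∨ φ) ∨ φ) ∨ (φ ⊕ 1) = max(0.785, 1.000) = 1.000
¬(((¬(φ ⊕ φ) ∨ φ) ∨ φ) ∨ (φ ⊕ 1)) = 1 − 1.000 = 0.000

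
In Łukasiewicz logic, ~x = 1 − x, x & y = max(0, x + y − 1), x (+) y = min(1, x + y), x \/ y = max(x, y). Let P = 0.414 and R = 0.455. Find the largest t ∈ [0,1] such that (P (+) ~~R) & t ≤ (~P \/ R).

~R = 1 − 0.455 = 0.545
~~R = 1 − 0.545 = 0.455
P (+) ~~R = min(1, 0.414 + 0.455) = min(1, 0.869) = 0.869
So the left factor is P (+) ~~R = 0.869.
~P = 1 − 0.414 = 0.586
~P \/ R = max(0.586, 0.455) = 0.586
So the right-hand bound is ~P \/ R = 0.586.
The residuum of the Łukasiewicz t-norm gives the supremum: min(1, 1 − 0.869 + 0.586).
1 − 0.869 + 0.586 = 0.717, so t = min(1, 0.717) = 0.717.
Check: 0.869 & 0.717 = max(0, 0.586) = 0.586 ≤ 0.586.

0.717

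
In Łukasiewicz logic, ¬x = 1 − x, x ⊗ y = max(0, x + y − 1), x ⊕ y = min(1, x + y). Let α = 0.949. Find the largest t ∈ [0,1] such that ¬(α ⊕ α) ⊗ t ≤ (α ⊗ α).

1.000

α ⊕ α = min(1, 0.949 + 0.949) = min(1, 1.898) = 1.000
¬(α ⊕ α) = 1 − 1.000 = 0.000
So the left factor is ¬(α ⊕ α) = 0.000.
α ⊗ α = max(0, 0.949 + 0.949 − 1) = max(0, 0.898) = 0.898
So the right-hand bound is α ⊗ α = 0.898.
The residuum of the Łukasiewicz t-norm gives the supremum: min(1, 1 − 0.000 + 0.898).
1 − 0.000 + 0.898 = 1.898, so t = min(1, 1.898) = 1.000.
Check: 0.000 ⊗ 1.000 = max(0, 0.000) = 0.000 ≤ 0.898.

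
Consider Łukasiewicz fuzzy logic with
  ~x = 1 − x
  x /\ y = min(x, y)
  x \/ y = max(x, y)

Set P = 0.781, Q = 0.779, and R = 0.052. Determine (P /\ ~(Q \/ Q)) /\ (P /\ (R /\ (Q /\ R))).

0.052

Q \/ Q = max(0.779, 0.779) = 0.779
~(Q \/ Q) = 1 − 0.779 = 0.221
P /\ ~(Q \/ Q) = min(0.781, 0.221) = 0.221
Q /\ R = min(0.779, 0.052) = 0.052
R /\ (Q /\ R) = min(0.052, 0.052) = 0.052
P /\ (R /\ (Q /\ R)) = min(0.781, 0.052) = 0.052
(P /\ ~(Q \/ Q)) /\ (P /\ (R /\ (Q /\ R))) = min(0.221, 0.052) = 0.052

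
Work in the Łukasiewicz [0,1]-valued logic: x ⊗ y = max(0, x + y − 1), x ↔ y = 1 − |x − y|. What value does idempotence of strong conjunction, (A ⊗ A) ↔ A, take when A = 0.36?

A ⊗ A = max(0, 0.36 + 0.36 − 1) = max(0, -0.28) = 0.00
(A ⊗ A) ↔ A = 1 − |0.00 − 0.36| = 1 − 0.36 = 0.64
(The value 0.64 < 1 shows this instance is not satisfied; fails in Ł∞ since a ⊗ a = max(0, 2a−1) ≠ a in general.)

0.64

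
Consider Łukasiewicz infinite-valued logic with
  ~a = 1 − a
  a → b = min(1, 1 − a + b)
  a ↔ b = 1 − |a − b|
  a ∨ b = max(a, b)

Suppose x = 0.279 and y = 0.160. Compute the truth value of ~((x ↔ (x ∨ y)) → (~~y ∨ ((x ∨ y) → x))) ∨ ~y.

0.840

x ∨ y = max(0.279, 0.160) = 0.279
x ↔ (x ∨ y) = 1 − |0.279 − 0.279| = 1 − 0.000 = 1.000
~y = 1 − 0.160 = 0.840
~~y = 1 − 0.840 = 0.160
(x ∨ y) → x = min(1, 1 − 0.279 + 0.279) = min(1, 1.000) = 1.000
~~y ∨ ((x ∨ y) → x) = max(0.160, 1.000) = 1.000
(x ↔ (x ∨ y)) → (~~y ∨ ((x ∨ y) → x)) = min(1, 1 − 1.000 + 1.000) = min(1, 1.000) = 1.000
~((x ↔ (x ∨ y)) → (~~y ∨ ((x ∨ y) → x))) = 1 − 1.000 = 0.000
~((x ↔ (x ∨ y)) → (~~y ∨ ((x ∨ y) → x))) ∨ ~y = max(0.000, 0.840) = 0.840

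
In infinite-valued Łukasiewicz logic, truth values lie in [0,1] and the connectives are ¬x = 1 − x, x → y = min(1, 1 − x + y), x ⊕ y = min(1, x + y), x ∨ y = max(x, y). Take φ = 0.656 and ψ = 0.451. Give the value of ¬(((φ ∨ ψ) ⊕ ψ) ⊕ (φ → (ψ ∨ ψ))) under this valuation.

0.000

φ ∨ ψ = max(0.656, 0.451) = 0.656
(φ ∨ ψ) ⊕ ψ = min(1, 0.656 + 0.451) = min(1, 1.107) = 1.000
ψ ∨ ψ = max(0.451, 0.451) = 0.451
φ → (ψ ∨ ψ) = min(1, 1 − 0.656 + 0.451) = min(1, 0.795) = 0.795
((φ ∨ ψ) ⊕ ψ) ⊕ (φ → (ψ ∨ ψ)) = min(1, 1.000 + 0.795) = min(1, 1.795) = 1.000
¬(((φ ∨ ψ) ⊕ ψ) ⊕ (φ → (ψ ∨ ψ))) = 1 − 1.000 = 0.000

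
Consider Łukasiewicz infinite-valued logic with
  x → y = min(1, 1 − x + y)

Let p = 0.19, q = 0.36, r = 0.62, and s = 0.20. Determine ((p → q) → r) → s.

p → q = min(1, 1 − 0.19 + 0.36) = min(1, 1.17) = 1.00
(p → q) → r = min(1, 1 − 1.00 + 0.62) = min(1, 0.62) = 0.62
((p → q) → r) → s = min(1, 1 − 0.62 + 0.20) = min(1, 0.58) = 0.58

0.58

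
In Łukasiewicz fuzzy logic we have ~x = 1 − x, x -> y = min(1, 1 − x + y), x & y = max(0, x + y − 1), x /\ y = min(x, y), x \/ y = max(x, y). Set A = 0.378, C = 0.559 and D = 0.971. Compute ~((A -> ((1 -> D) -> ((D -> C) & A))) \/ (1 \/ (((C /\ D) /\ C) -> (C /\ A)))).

0.000

1 -> D = min(1, 1 − 1.000 + 0.971) = min(1, 0.971) = 0.971
D -> C = min(1, 1 − 0.971 + 0.559) = min(1, 0.588) = 0.588
(D -> C) & A = max(0, 0.588 + 0.378 − 1) = max(0, -0.034) = 0.000
(1 -> D) -> ((D -> C) & A) = min(1, 1 − 0.971 + 0.000) = min(1, 0.029) = 0.029
A -> ((1 -> D) -> ((D -> C) & A)) = min(1, 1 − 0.378 + 0.029) = min(1, 0.651) = 0.651
C /\ D = min(0.559, 0.971) = 0.559
(C /\ D) /\ C = min(0.559, 0.559) = 0.559
C /\ A = min(0.559, 0.378) = 0.378
((C /\ D) /\ C) -> (C /\ A) = min(1, 1 − 0.559 + 0.378) = min(1, 0.819) = 0.819
1 \/ (((C /\ D) /\ C) -> (C /\ A)) = max(1.000, 0.819) = 1.000
(A -> ((1 -> D) -> ((D -> C) & A))) \/ (1 \/ (((C /\ D) /\ C) -> (C /\ A))) = max(0.651, 1.000) = 1.000
~((A -> ((1 -> D) -> ((D -> C) & A))) \/ (1 \/ (((C /\ D) /\ C) -> (C /\ A)))) = 1 − 1.000 = 0.000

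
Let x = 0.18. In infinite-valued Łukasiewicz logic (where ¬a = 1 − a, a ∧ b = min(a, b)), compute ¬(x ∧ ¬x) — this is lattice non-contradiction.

0.82

¬x = 1 − 0.18 = 0.82
x ∧ ¬x = min(0.18, 0.82) = 0.18
¬(x ∧ ¬x) = 1 − 0.18 = 0.82
(The value 0.82 < 1 shows this instance is not satisfied; not a Ł∞-tautology — its value is 1 − min(a, 1−a).)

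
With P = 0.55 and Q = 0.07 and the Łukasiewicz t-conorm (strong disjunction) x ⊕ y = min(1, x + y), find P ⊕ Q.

0.62

P ⊕ Q = min(1, 0.55 + 0.07) = min(1, 0.62) = 0.62
For comparison, the Gödel t-conorm max(x, y) would give 0.55.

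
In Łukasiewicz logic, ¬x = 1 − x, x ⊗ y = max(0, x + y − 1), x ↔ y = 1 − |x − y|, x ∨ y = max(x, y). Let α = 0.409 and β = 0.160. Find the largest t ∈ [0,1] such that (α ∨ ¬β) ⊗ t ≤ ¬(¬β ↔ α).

¬β = 1 − 0.160 = 0.840
α ∨ ¬β = max(0.409, 0.840) = 0.840
So the left factor is α ∨ ¬β = 0.840.
¬β ↔ α = 1 − |0.840 − 0.409| = 1 − 0.431 = 0.569
¬(¬β ↔ α) = 1 − 0.569 = 0.431
So the right-hand bound is ¬(¬β ↔ α) = 0.431.
The residuum of the Łukasiewicz t-norm gives the supremum: min(1, 1 − 0.840 + 0.431).
1 − 0.840 + 0.431 = 0.591, so t = min(1, 0.591) = 0.591.
Check: 0.840 ⊗ 0.591 = max(0, 0.431) = 0.431 ≤ 0.431.

0.591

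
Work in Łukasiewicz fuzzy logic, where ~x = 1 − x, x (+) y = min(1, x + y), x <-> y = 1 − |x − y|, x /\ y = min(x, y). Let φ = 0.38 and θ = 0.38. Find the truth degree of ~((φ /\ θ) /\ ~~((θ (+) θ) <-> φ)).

φ /\ θ = min(0.38, 0.38) = 0.38
θ (+) θ = min(1, 0.38 + 0.38) = min(1, 0.76) = 0.76
(θ (+) θ) <-> φ = 1 − |0.76 − 0.38| = 1 − 0.38 = 0.62
~((θ (+) θ) <-> φ) = 1 − 0.62 = 0.38
~~((θ (+) θ) <-> φ) = 1 − 0.38 = 0.62
(φ /\ θ) /\ ~~((θ (+) θ) <-> φ) = min(0.38, 0.62) = 0.38
~((φ /\ θ) /\ ~~((θ (+) θ) <-> φ)) = 1 − 0.38 = 0.62

0.62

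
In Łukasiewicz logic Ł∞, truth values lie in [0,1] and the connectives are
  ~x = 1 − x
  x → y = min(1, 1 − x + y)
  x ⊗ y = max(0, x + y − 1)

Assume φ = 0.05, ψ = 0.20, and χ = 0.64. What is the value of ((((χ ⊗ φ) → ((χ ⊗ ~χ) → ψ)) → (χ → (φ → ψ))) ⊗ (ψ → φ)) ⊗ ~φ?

χ ⊗ φ = max(0, 0.64 + 0.05 − 1) = max(0, -0.31) = 0.00
~χ = 1 − 0.64 = 0.36
χ ⊗ ~χ = max(0, 0.64 + 0.36 − 1) = max(0, 0.00) = 0.00
(χ ⊗ ~χ) → ψ = min(1, 1 − 0.00 + 0.20) = min(1, 1.20) = 1.00
(χ ⊗ φ) → ((χ ⊗ ~χ) → ψ) = min(1, 1 − 0.00 + 1.00) = min(1, 2.00) = 1.00
φ → ψ = min(1, 1 − 0.05 + 0.20) = min(1, 1.15) = 1.00
χ → (φ → ψ) = min(1, 1 − 0.64 + 1.00) = min(1, 1.36) = 1.00
((χ ⊗ φ) → ((χ ⊗ ~χ) → ψ)) → (χ → (φ → ψ)) = min(1, 1 − 1.00 + 1.00) = min(1, 1.00) = 1.00
ψ → φ = min(1, 1 − 0.20 + 0.05) = min(1, 0.85) = 0.85
(((χ ⊗ φ) → ((χ ⊗ ~χ) → ψ)) → (χ → (φ → ψ))) ⊗ (ψ → φ) = max(0, 1.00 + 0.85 − 1) = max(0, 0.85) = 0.85
~φ = 1 − 0.05 = 0.95
((((χ ⊗ φ) → ((χ ⊗ ~χ) → ψ)) → (χ → (φ → ψ))) ⊗ (ψ → φ)) ⊗ ~φ = max(0, 0.85 + 0.95 − 1) = max(0, 0.80) = 0.80

0.80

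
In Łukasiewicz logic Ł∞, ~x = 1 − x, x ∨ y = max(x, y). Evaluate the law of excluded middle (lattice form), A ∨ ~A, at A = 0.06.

~A = 1 − 0.06 = 0.94
A ∨ ~A = max(0.06, 0.94) = 0.94
(The value 0.94 < 1 shows this instance is not satisfied; not a Ł∞-tautology — its value is max(a, 1−a).)

0.94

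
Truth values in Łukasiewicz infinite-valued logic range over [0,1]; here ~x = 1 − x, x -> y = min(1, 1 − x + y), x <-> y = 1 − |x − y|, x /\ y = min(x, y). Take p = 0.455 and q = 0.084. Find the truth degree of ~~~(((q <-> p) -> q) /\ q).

0.916

q <-> p = 1 − |0.084 − 0.455| = 1 − 0.371 = 0.629
(q <-> p) -> q = min(1, 1 − 0.629 + 0.084) = min(1, 0.455) = 0.455
((q <-> p) -> q) /\ q = min(0.455, 0.084) = 0.084
~(((q <-> p) -> q) /\ q) = 1 − 0.084 = 0.916
~~(((q <-> p) -> q) /\ q) = 1 − 0.916 = 0.084
~~~(((q <-> p) -> q) /\ q) = 1 − 0.084 = 0.916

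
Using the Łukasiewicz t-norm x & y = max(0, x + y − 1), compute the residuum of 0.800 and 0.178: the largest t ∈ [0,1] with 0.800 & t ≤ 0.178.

0.378

The residuum of the Łukasiewicz t-norm gives the supremum: min(1, 1 − 0.800 + 0.178).
1 − 0.800 + 0.178 = 0.378, so t = min(1, 0.378) = 0.378.
Check: 0.800 & 0.378 = max(0, 0.178) = 0.178 ≤ 0.178.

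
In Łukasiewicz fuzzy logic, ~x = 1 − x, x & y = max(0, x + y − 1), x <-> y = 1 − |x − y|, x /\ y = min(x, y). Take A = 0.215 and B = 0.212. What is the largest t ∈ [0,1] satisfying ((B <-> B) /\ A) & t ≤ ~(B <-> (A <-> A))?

B <-> B = 1 − |0.212 − 0.212| = 1 − 0.000 = 1.000
(B <-> B) /\ A = min(1.000, 0.215) = 0.215
So the left factor is (B <-> B) /\ A = 0.215.
A <-> A = 1 − |0.215 − 0.215| = 1 − 0.000 = 1.000
B <-> (A <-> A) = 1 − |0.212 − 1.000| = 1 − 0.788 = 0.212
~(B <-> (A <-> A)) = 1 − 0.212 = 0.788
So the right-hand bound is ~(B <-> (A <-> A)) = 0.788.
The residuum of the Łukasiewicz t-norm gives the supremum: min(1, 1 − 0.215 + 0.788).
1 − 0.215 + 0.788 = 1.573, so t = min(1, 1.573) = 1.000.
Check: 0.215 & 1.000 = max(0, 0.215) = 0.215 ≤ 0.788.

1.000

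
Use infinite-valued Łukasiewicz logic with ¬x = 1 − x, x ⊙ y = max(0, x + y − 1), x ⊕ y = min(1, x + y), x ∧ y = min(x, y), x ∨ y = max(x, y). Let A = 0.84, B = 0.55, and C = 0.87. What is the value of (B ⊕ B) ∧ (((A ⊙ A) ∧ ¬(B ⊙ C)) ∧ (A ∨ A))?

0.58

B ⊕ B = min(1, 0.55 + 0.55) = min(1, 1.10) = 1.00
A ⊙ A = max(0, 0.84 + 0.84 − 1) = max(0, 0.68) = 0.68
B ⊙ C = max(0, 0.55 + 0.87 − 1) = max(0, 0.42) = 0.42
¬(B ⊙ C) = 1 − 0.42 = 0.58
(A ⊙ A) ∧ ¬(B ⊙ C) = min(0.68, 0.58) = 0.58
A ∨ A = max(0.84, 0.84) = 0.84
((A ⊙ A) ∧ ¬(B ⊙ C)) ∧ (A ∨ A) = min(0.58, 0.84) = 0.58
(B ⊕ B) ∧ (((A ⊙ A) ∧ ¬(B ⊙ C)) ∧ (A ∨ A)) = min(1.00, 0.58) = 0.58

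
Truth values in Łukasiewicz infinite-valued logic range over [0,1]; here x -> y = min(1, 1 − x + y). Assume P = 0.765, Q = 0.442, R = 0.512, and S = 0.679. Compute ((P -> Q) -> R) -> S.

P -> Q = min(1, 1 − 0.765 + 0.442) = min(1, 0.677) = 0.677
(P -> Q) -> R = min(1, 1 − 0.677 + 0.512) = min(1, 0.835) = 0.835
((P -> Q) -> R) -> S = min(1, 1 − 0.835 + 0.679) = min(1, 0.844) = 0.844

0.844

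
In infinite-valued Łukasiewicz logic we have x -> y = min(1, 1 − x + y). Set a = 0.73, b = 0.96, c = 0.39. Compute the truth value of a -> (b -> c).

0.70

b -> c = min(1, 1 − 0.96 + 0.39) = min(1, 0.43) = 0.43
a -> (b -> c) = min(1, 1 − 0.73 + 0.43) = min(1, 0.70) = 0.70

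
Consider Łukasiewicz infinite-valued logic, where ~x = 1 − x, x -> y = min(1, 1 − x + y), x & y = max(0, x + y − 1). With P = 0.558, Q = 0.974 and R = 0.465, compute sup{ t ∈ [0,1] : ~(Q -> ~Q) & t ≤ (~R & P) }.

~Q = 1 − 0.974 = 0.026
Q -> ~Q = min(1, 1 − 0.974 + 0.026) = min(1, 0.052) = 0.052
~(Q -> ~Q) = 1 − 0.052 = 0.948
So the left factor is ~(Q -> ~Q) = 0.948.
~R = 1 − 0.465 = 0.535
~R & P = max(0, 0.535 + 0.558 − 1) = max(0, 0.093) = 0.093
So the right-hand bound is ~R & P = 0.093.
The residuum of the Łukasiewicz t-norm gives the supremum: min(1, 1 − 0.948 + 0.093).
1 − 0.948 + 0.093 = 0.145, so t = min(1, 0.145) = 0.145.
Check: 0.948 & 0.145 = max(0, 0.093) = 0.093 ≤ 0.093.

0.145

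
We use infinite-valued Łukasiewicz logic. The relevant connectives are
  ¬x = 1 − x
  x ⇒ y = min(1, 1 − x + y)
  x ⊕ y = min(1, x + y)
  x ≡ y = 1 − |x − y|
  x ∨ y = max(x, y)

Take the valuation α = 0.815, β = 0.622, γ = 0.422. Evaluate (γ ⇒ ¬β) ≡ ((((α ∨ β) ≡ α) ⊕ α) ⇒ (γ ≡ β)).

¬β = 1 − 0.622 = 0.378
γ ⇒ ¬β = min(1, 1 − 0.422 + 0.378) = min(1, 0.956) = 0.956
α ∨ β = max(0.815, 0.622) = 0.815
(α ∨ β) ≡ α = 1 − |0.815 − 0.815| = 1 − 0.000 = 1.000
((α ∨ β) ≡ α) ⊕ α = min(1, 1.000 + 0.815) = min(1, 1.815) = 1.000
γ ≡ β = 1 − |0.422 − 0.622| = 1 − 0.200 = 0.800
(((α ∨ β) ≡ α) ⊕ α) ⇒ (γ ≡ β) = min(1, 1 − 1.000 + 0.800) = min(1, 0.800) = 0.800
(γ ⇒ ¬β) ≡ ((((α ∨ β) ≡ α) ⊕ α) ⇒ (γ ≡ β)) = 1 − |0.956 − 0.800| = 1 − 0.156 = 0.844

0.844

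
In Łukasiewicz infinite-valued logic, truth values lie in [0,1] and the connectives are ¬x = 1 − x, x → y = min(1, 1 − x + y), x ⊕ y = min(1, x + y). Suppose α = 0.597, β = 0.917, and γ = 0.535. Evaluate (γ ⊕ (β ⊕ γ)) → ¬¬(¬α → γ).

1.000

β ⊕ γ = min(1, 0.917 + 0.535) = min(1, 1.452) = 1.000
γ ⊕ (β ⊕ γ) = min(1, 0.535 + 1.000) = min(1, 1.535) = 1.000
¬α = 1 − 0.597 = 0.403
¬α → γ = min(1, 1 − 0.403 + 0.535) = min(1, 1.132) = 1.000
¬(¬α → γ) = 1 − 1.000 = 0.000
¬¬(¬α → γ) = 1 − 0.000 = 1.000
(γ ⊕ (β ⊕ γ)) → ¬¬(¬α → γ) = min(1, 1 − 1.000 + 1.000) = min(1, 1.000) = 1.000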